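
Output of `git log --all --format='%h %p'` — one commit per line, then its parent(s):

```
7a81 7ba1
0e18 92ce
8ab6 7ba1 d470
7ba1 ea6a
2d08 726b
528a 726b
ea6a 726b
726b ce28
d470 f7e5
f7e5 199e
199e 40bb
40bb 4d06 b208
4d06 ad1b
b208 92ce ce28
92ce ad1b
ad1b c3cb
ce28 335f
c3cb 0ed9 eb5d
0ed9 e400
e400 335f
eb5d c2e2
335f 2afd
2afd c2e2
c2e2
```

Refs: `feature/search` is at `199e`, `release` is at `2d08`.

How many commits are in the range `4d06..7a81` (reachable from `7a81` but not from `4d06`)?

Reachable from 7a81: {2afd, 335f, 726b, 7a81, 7ba1, c2e2, ce28, ea6a}.
Reachable from 4d06: {0ed9, 2afd, 335f, 4d06, ad1b, c2e2, c3cb, e400, eb5d}.
In 7a81's history but not 4d06's: {726b, 7a81, 7ba1, ce28, ea6a} — 5 commits.

5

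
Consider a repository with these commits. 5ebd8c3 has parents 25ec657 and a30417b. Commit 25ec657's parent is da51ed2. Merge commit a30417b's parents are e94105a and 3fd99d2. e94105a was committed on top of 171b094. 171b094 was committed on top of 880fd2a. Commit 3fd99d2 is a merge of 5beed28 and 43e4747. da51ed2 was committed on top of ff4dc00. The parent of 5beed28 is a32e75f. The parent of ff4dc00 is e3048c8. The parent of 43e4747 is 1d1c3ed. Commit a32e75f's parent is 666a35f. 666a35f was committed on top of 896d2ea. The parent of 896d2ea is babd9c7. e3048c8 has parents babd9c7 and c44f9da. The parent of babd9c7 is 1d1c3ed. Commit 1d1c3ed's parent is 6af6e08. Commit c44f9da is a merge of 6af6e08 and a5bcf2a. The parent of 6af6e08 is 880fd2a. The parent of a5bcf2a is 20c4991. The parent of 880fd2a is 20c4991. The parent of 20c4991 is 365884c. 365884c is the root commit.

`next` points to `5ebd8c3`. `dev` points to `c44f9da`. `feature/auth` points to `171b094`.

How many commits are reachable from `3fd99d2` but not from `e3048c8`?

6

Reachable from 3fd99d2: {1d1c3ed, 20c4991, 365884c, 3fd99d2, 43e4747, 5beed28, 666a35f, 6af6e08, 880fd2a, 896d2ea, a32e75f, babd9c7}.
Reachable from e3048c8: {1d1c3ed, 20c4991, 365884c, 6af6e08, 880fd2a, a5bcf2a, babd9c7, c44f9da, e3048c8}.
In 3fd99d2's history but not e3048c8's: {3fd99d2, 43e4747, 5beed28, 666a35f, 896d2ea, a32e75f} — 6 commits.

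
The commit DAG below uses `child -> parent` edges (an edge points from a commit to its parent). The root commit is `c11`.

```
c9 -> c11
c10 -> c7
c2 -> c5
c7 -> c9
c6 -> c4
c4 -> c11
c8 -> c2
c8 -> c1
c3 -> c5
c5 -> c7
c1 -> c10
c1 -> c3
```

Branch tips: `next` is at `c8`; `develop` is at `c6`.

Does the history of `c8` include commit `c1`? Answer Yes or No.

Ancestors of c8 (commits reachable by following parents): {c1, c10, c11, c2, c3, c5, c7, c8, c9}.
c1 is in that set, so it is an ancestor of c8.

Yes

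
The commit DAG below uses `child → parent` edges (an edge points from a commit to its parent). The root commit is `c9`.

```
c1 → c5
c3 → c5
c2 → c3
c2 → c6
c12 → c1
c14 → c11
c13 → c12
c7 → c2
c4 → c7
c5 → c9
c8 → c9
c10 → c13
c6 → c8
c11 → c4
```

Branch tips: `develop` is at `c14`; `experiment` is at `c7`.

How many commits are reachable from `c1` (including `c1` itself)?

3

Walking parent pointers from c1: reachable set = {c1, c5, c9}.
That is 3 commits.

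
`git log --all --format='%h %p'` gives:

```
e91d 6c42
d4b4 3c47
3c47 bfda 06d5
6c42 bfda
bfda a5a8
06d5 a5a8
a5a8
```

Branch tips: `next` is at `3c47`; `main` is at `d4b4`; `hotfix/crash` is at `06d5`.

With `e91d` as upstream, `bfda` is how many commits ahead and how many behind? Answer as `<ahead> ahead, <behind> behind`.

0 ahead, 2 behind

Reachable from bfda: {a5a8, bfda}.
Reachable from e91d: {6c42, a5a8, bfda, e91d}.
Only in bfda's history (ahead): {} — 0.
Only in e91d's history (behind): {6c42, e91d} — 2.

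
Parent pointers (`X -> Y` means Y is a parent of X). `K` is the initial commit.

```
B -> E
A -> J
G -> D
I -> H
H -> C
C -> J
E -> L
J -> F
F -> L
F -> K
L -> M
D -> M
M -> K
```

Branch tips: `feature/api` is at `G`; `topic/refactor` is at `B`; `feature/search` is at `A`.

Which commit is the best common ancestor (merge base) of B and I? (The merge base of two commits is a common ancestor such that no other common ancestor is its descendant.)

Ancestors of B: {B, E, K, L, M}.
Ancestors of I: {C, F, H, I, J, K, L, M}.
Common ancestors: {K, L, M}.
Among these, L is not an ancestor of any other common ancestor — it is the merge base.

L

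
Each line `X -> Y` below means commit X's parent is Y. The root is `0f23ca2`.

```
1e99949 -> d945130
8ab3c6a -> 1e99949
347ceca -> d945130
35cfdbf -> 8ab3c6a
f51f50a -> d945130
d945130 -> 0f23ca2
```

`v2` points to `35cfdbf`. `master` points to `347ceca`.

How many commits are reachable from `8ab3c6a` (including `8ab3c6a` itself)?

4

Walking parent pointers from 8ab3c6a: reachable set = {0f23ca2, 1e99949, 8ab3c6a, d945130}.
That is 4 commits.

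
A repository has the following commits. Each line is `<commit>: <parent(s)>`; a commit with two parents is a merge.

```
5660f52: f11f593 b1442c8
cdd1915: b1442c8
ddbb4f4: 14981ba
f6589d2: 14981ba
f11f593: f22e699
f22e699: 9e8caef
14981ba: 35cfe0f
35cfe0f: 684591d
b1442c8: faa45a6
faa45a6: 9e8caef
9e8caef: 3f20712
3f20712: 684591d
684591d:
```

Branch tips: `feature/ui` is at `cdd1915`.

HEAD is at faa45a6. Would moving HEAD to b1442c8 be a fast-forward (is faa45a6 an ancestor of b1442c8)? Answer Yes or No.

Yes

A fast-forward from faa45a6 to b1442c8 is possible iff faa45a6 is an ancestor of b1442c8.
Ancestors of b1442c8: {3f20712, 684591d, 9e8caef, b1442c8, faa45a6}.
faa45a6 is among them, so fast-forward is possible.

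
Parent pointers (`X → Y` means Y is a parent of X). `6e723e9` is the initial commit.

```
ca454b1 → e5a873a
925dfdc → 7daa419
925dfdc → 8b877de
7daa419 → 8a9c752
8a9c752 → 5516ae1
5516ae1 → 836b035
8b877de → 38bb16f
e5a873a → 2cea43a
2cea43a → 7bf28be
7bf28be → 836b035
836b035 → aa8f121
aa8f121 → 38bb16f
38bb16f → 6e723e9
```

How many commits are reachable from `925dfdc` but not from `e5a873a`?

Reachable from 925dfdc: {38bb16f, 5516ae1, 6e723e9, 7daa419, 836b035, 8a9c752, 8b877de, 925dfdc, aa8f121}.
Reachable from e5a873a: {2cea43a, 38bb16f, 6e723e9, 7bf28be, 836b035, aa8f121, e5a873a}.
In 925dfdc's history but not e5a873a's: {5516ae1, 7daa419, 8a9c752, 8b877de, 925dfdc} — 5 commits.

5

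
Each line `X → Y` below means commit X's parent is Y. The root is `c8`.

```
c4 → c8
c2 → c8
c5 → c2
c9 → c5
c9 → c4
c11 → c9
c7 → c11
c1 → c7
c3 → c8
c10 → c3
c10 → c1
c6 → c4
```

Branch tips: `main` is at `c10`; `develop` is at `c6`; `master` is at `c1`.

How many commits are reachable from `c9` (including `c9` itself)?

5

Walking parent pointers from c9: reachable set = {c2, c4, c5, c8, c9}.
That is 5 commits.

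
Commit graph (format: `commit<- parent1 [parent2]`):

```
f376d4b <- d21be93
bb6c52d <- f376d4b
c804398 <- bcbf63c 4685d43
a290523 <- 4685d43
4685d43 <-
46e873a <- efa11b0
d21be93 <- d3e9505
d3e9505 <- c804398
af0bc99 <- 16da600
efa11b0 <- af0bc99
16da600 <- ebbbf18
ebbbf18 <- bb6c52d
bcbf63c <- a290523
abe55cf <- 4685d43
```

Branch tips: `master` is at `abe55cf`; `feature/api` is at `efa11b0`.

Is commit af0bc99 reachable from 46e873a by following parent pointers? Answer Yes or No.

Yes

Ancestors of 46e873a (commits reachable by following parents): {16da600, 4685d43, 46e873a, a290523, af0bc99, bb6c52d, bcbf63c, c804398, d21be93, d3e9505, ebbbf18, efa11b0, f376d4b}.
af0bc99 is in that set, so it is an ancestor of 46e873a.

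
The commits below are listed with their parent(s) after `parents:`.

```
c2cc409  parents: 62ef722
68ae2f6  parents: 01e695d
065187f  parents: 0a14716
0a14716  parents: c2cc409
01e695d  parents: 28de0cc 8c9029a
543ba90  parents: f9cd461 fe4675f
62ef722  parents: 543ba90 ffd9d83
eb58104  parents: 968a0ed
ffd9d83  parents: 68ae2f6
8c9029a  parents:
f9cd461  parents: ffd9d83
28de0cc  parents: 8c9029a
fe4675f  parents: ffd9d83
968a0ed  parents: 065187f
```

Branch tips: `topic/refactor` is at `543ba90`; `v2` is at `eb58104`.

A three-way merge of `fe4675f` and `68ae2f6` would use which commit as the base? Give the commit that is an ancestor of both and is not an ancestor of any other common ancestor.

Ancestors of fe4675f: {01e695d, 28de0cc, 68ae2f6, 8c9029a, fe4675f, ffd9d83}.
Ancestors of 68ae2f6: {01e695d, 28de0cc, 68ae2f6, 8c9029a}.
Common ancestors: {01e695d, 28de0cc, 68ae2f6, 8c9029a}.
Among these, 68ae2f6 is not an ancestor of any other common ancestor — it is the merge base.

68ae2f6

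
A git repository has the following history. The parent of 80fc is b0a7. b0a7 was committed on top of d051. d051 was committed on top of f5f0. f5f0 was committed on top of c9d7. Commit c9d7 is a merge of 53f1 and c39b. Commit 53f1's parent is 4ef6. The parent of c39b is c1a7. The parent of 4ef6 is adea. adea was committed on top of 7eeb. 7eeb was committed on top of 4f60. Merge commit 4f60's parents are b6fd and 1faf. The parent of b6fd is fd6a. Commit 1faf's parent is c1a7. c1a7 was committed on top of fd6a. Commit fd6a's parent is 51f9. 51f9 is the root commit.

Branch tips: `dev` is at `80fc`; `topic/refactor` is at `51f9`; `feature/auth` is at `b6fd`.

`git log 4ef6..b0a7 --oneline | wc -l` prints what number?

Reachable from b0a7: {1faf, 4ef6, 4f60, 51f9, 53f1, 7eeb, adea, b0a7, b6fd, c1a7, c39b, c9d7, d051, f5f0, fd6a}.
Reachable from 4ef6: {1faf, 4ef6, 4f60, 51f9, 7eeb, adea, b6fd, c1a7, fd6a}.
In b0a7's history but not 4ef6's: {53f1, b0a7, c39b, c9d7, d051, f5f0} — 6 commits.

6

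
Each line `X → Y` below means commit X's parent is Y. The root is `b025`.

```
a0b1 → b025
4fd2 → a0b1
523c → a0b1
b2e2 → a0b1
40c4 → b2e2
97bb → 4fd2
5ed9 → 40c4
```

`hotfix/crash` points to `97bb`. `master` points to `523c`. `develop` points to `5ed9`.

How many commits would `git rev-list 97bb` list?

4

Walking parent pointers from 97bb: reachable set = {4fd2, 97bb, a0b1, b025}.
That is 4 commits.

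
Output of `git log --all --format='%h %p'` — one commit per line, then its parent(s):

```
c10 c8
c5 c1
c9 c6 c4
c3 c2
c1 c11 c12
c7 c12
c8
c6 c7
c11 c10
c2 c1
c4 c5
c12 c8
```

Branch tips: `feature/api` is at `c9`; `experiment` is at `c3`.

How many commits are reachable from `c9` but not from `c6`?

Reachable from c9: {c1, c10, c11, c12, c4, c5, c6, c7, c8, c9}.
Reachable from c6: {c12, c6, c7, c8}.
In c9's history but not c6's: {c1, c10, c11, c4, c5, c9} — 6 commits.

6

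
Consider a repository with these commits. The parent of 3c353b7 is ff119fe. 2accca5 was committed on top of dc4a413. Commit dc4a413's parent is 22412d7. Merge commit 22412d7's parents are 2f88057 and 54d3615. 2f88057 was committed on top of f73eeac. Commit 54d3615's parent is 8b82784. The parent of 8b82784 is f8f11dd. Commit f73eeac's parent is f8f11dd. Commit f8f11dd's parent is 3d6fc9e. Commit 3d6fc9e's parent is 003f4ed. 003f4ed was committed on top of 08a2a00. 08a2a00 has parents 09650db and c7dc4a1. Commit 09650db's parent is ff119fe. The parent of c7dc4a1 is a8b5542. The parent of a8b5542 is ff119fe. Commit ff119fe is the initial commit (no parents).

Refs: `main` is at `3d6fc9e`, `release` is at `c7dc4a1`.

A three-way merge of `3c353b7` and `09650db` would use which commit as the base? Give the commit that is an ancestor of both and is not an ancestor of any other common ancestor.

ff119fe

Ancestors of 3c353b7: {3c353b7, ff119fe}.
Ancestors of 09650db: {09650db, ff119fe}.
Common ancestors: {ff119fe}.
The only common ancestor is ff119fe, so it is the merge base.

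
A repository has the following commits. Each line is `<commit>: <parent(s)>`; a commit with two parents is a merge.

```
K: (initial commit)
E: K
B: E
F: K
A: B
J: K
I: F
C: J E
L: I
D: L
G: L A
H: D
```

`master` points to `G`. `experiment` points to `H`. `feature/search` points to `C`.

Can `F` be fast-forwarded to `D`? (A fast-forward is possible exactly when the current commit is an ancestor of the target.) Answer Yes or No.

A fast-forward from F to D is possible iff F is an ancestor of D.
Ancestors of D: {D, F, I, K, L}.
F is among them, so fast-forward is possible.

Yes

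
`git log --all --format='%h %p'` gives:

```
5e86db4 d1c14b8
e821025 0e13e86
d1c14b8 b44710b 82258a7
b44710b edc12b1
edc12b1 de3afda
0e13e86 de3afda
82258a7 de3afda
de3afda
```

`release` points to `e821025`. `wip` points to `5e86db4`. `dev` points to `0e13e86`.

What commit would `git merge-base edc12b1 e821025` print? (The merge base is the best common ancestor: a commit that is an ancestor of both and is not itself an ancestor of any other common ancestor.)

Ancestors of edc12b1: {de3afda, edc12b1}.
Ancestors of e821025: {0e13e86, de3afda, e821025}.
Common ancestors: {de3afda}.
The only common ancestor is de3afda, so it is the merge base.

de3afda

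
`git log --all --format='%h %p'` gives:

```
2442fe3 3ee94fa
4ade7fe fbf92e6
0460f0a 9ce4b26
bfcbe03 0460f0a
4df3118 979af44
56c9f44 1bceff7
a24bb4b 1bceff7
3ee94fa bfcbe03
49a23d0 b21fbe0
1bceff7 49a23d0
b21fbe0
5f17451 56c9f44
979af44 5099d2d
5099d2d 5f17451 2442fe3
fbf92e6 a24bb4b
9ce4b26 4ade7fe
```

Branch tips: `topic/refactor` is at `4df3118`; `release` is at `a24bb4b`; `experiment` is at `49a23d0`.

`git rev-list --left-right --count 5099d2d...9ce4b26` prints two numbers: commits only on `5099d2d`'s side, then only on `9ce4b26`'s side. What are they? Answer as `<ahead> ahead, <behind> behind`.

Reachable from 5099d2d: {0460f0a, 1bceff7, 2442fe3, 3ee94fa, 49a23d0, 4ade7fe, 5099d2d, 56c9f44, 5f17451, 9ce4b26, a24bb4b, b21fbe0, bfcbe03, fbf92e6}.
Reachable from 9ce4b26: {1bceff7, 49a23d0, 4ade7fe, 9ce4b26, a24bb4b, b21fbe0, fbf92e6}.
Only in 5099d2d's history (ahead): {0460f0a, 2442fe3, 3ee94fa, 5099d2d, 56c9f44, 5f17451, bfcbe03} — 7.
Only in 9ce4b26's history (behind): {} — 0.

7 ahead, 0 behind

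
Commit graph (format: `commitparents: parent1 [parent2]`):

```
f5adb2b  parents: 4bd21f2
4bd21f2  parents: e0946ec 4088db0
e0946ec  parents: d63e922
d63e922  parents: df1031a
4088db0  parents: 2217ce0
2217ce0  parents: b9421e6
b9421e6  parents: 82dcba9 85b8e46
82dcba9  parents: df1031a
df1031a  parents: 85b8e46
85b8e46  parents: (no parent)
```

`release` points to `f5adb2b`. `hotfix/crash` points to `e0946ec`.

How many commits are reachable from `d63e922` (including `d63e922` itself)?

Walking parent pointers from d63e922: reachable set = {85b8e46, d63e922, df1031a}.
That is 3 commits.

3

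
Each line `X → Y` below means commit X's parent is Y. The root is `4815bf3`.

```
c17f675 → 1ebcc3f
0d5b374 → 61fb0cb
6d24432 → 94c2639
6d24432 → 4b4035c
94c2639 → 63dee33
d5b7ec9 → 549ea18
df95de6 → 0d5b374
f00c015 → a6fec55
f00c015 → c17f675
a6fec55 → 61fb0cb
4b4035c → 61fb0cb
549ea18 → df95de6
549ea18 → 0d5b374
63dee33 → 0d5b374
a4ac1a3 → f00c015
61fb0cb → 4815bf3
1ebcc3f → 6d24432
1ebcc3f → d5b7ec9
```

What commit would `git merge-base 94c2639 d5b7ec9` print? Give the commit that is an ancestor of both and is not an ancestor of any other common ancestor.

0d5b374

Ancestors of 94c2639: {0d5b374, 4815bf3, 61fb0cb, 63dee33, 94c2639}.
Ancestors of d5b7ec9: {0d5b374, 4815bf3, 549ea18, 61fb0cb, d5b7ec9, df95de6}.
Common ancestors: {0d5b374, 4815bf3, 61fb0cb}.
Among these, 0d5b374 is not an ancestor of any other common ancestor — it is the merge base.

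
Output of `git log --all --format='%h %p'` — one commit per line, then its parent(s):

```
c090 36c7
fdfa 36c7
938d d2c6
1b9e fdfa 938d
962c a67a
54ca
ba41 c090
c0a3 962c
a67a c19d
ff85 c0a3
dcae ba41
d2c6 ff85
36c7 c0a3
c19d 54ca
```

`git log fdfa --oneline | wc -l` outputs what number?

7

Walking parent pointers from fdfa: reachable set = {36c7, 54ca, 962c, a67a, c0a3, c19d, fdfa}.
That is 7 commits.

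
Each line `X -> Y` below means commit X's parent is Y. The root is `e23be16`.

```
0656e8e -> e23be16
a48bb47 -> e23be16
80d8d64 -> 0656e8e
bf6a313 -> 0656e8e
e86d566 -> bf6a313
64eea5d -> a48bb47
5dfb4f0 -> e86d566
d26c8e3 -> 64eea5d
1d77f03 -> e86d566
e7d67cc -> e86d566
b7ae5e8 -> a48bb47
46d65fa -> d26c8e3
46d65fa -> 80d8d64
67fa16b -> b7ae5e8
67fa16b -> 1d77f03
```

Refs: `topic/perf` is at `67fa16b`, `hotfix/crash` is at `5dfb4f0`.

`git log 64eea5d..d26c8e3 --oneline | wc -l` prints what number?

Reachable from d26c8e3: {64eea5d, a48bb47, d26c8e3, e23be16}.
Reachable from 64eea5d: {64eea5d, a48bb47, e23be16}.
In d26c8e3's history but not 64eea5d's: {d26c8e3} — 1 commit.

1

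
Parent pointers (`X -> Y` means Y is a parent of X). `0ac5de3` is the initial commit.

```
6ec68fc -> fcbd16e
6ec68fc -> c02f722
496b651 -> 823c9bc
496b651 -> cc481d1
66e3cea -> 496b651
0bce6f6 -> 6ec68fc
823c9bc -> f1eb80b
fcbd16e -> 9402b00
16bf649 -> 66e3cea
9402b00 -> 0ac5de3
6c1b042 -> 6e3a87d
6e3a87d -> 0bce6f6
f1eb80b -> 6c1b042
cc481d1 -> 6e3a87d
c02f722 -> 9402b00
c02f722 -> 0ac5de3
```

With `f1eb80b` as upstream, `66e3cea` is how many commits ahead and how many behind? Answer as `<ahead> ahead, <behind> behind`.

4 ahead, 0 behind

Reachable from 66e3cea: {0ac5de3, 0bce6f6, 496b651, 66e3cea, 6c1b042, 6e3a87d, 6ec68fc, 823c9bc, 9402b00, c02f722, cc481d1, f1eb80b, fcbd16e}.
Reachable from f1eb80b: {0ac5de3, 0bce6f6, 6c1b042, 6e3a87d, 6ec68fc, 9402b00, c02f722, f1eb80b, fcbd16e}.
Only in 66e3cea's history (ahead): {496b651, 66e3cea, 823c9bc, cc481d1} — 4.
Only in f1eb80b's history (behind): {} — 0.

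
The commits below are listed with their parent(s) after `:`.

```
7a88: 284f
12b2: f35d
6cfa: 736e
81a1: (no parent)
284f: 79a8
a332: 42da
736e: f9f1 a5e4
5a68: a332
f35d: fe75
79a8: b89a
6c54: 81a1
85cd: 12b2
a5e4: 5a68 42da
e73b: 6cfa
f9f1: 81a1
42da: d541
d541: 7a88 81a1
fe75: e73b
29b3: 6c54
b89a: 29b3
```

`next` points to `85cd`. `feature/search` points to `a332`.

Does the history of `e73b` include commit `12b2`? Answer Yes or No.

Ancestors of e73b: {284f, 29b3, 42da, 5a68, 6c54, 6cfa, 736e, 79a8, 7a88, 81a1, a332, a5e4, b89a, d541, e73b, f9f1}.
12b2 is not in that set, so it is not an ancestor of e73b.

No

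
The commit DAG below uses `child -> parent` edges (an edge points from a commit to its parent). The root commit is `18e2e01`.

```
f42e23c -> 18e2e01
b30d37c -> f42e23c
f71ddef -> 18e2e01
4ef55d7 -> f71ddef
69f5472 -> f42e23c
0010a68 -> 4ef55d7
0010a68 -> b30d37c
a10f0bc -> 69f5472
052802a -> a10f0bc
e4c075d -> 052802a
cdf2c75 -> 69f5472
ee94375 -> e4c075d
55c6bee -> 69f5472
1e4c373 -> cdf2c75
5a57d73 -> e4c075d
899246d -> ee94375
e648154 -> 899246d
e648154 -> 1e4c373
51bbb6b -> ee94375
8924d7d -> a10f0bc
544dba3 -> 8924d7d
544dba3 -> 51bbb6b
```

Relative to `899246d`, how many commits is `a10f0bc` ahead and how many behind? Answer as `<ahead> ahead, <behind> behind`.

0 ahead, 4 behind

Reachable from a10f0bc: {18e2e01, 69f5472, a10f0bc, f42e23c}.
Reachable from 899246d: {052802a, 18e2e01, 69f5472, 899246d, a10f0bc, e4c075d, ee94375, f42e23c}.
Only in a10f0bc's history (ahead): {} — 0.
Only in 899246d's history (behind): {052802a, 899246d, e4c075d, ee94375} — 4.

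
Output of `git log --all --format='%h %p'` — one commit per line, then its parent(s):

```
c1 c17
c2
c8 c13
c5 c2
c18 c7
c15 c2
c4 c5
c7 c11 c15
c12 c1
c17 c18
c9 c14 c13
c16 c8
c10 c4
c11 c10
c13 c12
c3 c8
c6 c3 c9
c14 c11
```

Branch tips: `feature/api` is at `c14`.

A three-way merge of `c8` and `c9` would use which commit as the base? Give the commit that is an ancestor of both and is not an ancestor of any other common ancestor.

Ancestors of c8: {c1, c10, c11, c12, c13, c15, c17, c18, c2, c4, c5, c7, c8}.
Ancestors of c9: {c1, c10, c11, c12, c13, c14, c15, c17, c18, c2, c4, c5, c7, c9}.
Common ancestors: {c1, c10, c11, c12, c13, c15, c17, c18, c2, c4, c5, c7}.
Among these, c13 is not an ancestor of any other common ancestor — it is the merge base.

c13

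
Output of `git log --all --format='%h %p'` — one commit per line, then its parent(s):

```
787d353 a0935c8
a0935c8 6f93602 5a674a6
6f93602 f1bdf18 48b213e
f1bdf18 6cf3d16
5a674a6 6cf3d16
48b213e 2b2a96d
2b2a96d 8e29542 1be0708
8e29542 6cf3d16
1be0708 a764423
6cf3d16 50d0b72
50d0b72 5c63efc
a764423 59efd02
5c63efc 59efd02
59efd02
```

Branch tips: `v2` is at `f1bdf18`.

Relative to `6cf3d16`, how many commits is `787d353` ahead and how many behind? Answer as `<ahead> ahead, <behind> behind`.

Reachable from 787d353: {1be0708, 2b2a96d, 48b213e, 50d0b72, 59efd02, 5a674a6, 5c63efc, 6cf3d16, 6f93602, 787d353, 8e29542, a0935c8, a764423, f1bdf18}.
Reachable from 6cf3d16: {50d0b72, 59efd02, 5c63efc, 6cf3d16}.
Only in 787d353's history (ahead): {1be0708, 2b2a96d, 48b213e, 5a674a6, 6f93602, 787d353, 8e29542, a0935c8, a764423, f1bdf18} — 10.
Only in 6cf3d16's history (behind): {} — 0.

10 ahead, 0 behind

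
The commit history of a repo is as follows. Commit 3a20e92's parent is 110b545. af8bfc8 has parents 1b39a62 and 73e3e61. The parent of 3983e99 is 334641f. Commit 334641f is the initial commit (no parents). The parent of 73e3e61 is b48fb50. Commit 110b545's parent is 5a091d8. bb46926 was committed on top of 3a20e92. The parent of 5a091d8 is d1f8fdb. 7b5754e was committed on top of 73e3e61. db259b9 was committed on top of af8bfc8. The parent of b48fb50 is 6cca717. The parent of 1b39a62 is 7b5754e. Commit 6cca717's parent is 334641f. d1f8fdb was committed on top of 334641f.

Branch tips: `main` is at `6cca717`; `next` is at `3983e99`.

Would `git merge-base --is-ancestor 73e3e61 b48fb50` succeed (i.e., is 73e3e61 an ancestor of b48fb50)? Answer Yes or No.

Ancestors of b48fb50: {334641f, 6cca717, b48fb50}.
73e3e61 is not in that set, so it is not an ancestor of b48fb50.

No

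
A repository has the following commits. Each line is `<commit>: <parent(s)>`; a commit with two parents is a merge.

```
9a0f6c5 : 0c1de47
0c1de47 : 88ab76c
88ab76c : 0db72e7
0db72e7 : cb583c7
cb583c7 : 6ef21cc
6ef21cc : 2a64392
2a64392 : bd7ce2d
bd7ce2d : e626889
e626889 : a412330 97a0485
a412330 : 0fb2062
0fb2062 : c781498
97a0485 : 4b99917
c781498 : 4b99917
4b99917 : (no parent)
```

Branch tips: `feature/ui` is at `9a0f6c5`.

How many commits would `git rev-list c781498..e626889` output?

4

Reachable from e626889: {0fb2062, 4b99917, 97a0485, a412330, c781498, e626889}.
Reachable from c781498: {4b99917, c781498}.
In e626889's history but not c781498's: {0fb2062, 97a0485, a412330, e626889} — 4 commits.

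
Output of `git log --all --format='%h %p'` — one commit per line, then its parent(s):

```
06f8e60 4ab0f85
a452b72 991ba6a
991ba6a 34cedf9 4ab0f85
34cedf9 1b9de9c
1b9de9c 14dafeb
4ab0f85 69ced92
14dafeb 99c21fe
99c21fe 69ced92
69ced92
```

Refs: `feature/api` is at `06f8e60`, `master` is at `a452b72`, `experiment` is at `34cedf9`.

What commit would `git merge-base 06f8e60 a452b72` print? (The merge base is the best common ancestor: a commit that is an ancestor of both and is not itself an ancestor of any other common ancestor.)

4ab0f85

Ancestors of 06f8e60: {06f8e60, 4ab0f85, 69ced92}.
Ancestors of a452b72: {14dafeb, 1b9de9c, 34cedf9, 4ab0f85, 69ced92, 991ba6a, 99c21fe, a452b72}.
Common ancestors: {4ab0f85, 69ced92}.
Among these, 4ab0f85 is not an ancestor of any other common ancestor — it is the merge base.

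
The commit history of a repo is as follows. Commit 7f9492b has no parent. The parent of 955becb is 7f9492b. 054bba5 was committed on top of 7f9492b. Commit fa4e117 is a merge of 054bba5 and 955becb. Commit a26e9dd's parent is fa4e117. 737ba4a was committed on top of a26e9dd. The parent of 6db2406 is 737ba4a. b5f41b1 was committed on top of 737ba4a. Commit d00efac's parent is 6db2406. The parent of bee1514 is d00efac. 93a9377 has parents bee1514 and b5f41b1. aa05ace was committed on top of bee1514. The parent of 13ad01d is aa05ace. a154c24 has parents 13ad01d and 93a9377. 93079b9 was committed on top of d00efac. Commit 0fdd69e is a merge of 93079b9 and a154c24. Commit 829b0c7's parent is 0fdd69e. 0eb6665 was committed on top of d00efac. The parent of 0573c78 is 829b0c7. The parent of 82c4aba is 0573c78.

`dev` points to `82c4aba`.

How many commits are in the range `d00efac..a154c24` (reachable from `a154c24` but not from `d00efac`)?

6

Reachable from a154c24: {054bba5, 13ad01d, 6db2406, 737ba4a, 7f9492b, 93a9377, 955becb, a154c24, a26e9dd, aa05ace, b5f41b1, bee1514, d00efac, fa4e117}.
Reachable from d00efac: {054bba5, 6db2406, 737ba4a, 7f9492b, 955becb, a26e9dd, d00efac, fa4e117}.
In a154c24's history but not d00efac's: {13ad01d, 93a9377, a154c24, aa05ace, b5f41b1, bee1514} — 6 commits.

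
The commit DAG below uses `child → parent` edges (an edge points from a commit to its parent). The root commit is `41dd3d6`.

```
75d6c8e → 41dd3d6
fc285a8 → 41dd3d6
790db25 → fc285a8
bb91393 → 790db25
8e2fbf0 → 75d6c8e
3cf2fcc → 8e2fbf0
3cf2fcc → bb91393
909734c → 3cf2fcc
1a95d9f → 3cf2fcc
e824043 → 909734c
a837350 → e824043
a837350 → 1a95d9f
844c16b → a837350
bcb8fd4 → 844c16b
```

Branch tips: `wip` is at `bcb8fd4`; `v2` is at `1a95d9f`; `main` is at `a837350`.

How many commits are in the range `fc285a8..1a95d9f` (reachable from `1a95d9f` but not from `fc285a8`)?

Reachable from 1a95d9f: {1a95d9f, 3cf2fcc, 41dd3d6, 75d6c8e, 790db25, 8e2fbf0, bb91393, fc285a8}.
Reachable from fc285a8: {41dd3d6, fc285a8}.
In 1a95d9f's history but not fc285a8's: {1a95d9f, 3cf2fcc, 75d6c8e, 790db25, 8e2fbf0, bb91393} — 6 commits.

6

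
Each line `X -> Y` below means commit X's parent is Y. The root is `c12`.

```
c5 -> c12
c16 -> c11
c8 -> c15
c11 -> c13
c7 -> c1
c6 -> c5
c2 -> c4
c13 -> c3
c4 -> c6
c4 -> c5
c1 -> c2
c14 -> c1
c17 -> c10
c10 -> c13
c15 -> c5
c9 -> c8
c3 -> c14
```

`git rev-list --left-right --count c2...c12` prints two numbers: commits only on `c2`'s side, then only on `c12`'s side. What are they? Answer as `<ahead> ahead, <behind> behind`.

Reachable from c2: {c12, c2, c4, c5, c6}.
Reachable from c12: {c12}.
Only in c2's history (ahead): {c2, c4, c5, c6} — 4.
Only in c12's history (behind): {} — 0.

4 ahead, 0 behind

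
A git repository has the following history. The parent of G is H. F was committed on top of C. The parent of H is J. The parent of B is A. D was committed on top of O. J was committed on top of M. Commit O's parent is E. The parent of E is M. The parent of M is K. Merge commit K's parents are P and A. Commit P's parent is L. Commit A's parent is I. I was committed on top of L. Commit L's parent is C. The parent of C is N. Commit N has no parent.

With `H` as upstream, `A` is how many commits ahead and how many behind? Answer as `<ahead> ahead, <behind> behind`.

0 ahead, 5 behind

Reachable from A: {A, C, I, L, N}.
Reachable from H: {A, C, H, I, J, K, L, M, N, P}.
Only in A's history (ahead): {} — 0.
Only in H's history (behind): {H, J, K, M, P} — 5.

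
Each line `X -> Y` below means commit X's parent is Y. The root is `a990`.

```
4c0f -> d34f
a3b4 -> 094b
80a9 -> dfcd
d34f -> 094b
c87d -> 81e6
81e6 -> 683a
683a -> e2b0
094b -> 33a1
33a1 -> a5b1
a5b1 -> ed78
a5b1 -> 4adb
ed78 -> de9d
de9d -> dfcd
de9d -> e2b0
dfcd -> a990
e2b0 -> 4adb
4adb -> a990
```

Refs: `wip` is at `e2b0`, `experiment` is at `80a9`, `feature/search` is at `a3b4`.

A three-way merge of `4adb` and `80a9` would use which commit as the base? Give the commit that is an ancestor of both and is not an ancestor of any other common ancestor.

Ancestors of 4adb: {4adb, a990}.
Ancestors of 80a9: {80a9, a990, dfcd}.
Common ancestors: {a990}.
The only common ancestor is a990, so it is the merge base.

a990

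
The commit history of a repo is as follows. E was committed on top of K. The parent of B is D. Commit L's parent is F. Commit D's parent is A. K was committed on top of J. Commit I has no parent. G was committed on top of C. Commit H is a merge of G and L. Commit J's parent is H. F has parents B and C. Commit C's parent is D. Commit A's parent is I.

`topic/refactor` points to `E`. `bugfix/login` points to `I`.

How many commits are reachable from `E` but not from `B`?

8

Reachable from E: {A, B, C, D, E, F, G, H, I, J, K, L}.
Reachable from B: {A, B, D, I}.
In E's history but not B's: {C, E, F, G, H, J, K, L} — 8 commits.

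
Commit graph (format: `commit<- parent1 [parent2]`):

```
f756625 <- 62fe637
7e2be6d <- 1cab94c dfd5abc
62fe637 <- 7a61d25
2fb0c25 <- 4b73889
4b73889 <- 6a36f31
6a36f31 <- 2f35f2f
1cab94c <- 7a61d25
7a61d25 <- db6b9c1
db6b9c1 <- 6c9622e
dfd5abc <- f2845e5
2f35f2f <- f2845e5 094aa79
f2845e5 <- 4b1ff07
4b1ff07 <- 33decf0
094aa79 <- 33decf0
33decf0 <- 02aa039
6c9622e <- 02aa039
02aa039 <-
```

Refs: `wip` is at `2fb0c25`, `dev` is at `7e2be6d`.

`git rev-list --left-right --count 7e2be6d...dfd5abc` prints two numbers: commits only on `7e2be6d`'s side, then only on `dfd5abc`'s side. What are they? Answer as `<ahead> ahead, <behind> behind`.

Reachable from 7e2be6d: {02aa039, 1cab94c, 33decf0, 4b1ff07, 6c9622e, 7a61d25, 7e2be6d, db6b9c1, dfd5abc, f2845e5}.
Reachable from dfd5abc: {02aa039, 33decf0, 4b1ff07, dfd5abc, f2845e5}.
Only in 7e2be6d's history (ahead): {1cab94c, 6c9622e, 7a61d25, 7e2be6d, db6b9c1} — 5.
Only in dfd5abc's history (behind): {} — 0.

5 ahead, 0 behind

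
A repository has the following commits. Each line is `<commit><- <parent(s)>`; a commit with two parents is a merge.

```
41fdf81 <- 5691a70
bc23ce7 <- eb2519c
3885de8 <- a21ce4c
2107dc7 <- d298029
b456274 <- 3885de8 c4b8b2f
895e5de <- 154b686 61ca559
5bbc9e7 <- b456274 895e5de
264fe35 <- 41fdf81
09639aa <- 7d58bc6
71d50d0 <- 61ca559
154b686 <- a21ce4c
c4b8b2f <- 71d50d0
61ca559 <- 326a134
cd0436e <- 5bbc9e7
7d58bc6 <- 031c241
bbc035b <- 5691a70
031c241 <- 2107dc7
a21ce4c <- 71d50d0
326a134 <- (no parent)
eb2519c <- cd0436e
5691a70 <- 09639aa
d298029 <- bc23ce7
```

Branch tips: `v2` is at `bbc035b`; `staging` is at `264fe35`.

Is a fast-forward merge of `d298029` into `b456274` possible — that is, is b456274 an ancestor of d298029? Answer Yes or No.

A fast-forward from b456274 to d298029 is possible iff b456274 is an ancestor of d298029.
Ancestors of d298029: {154b686, 326a134, 3885de8, 5bbc9e7, 61ca559, 71d50d0, 895e5de, a21ce4c, b456274, bc23ce7, c4b8b2f, cd0436e, d298029, eb2519c}.
b456274 is among them, so fast-forward is possible.

Yes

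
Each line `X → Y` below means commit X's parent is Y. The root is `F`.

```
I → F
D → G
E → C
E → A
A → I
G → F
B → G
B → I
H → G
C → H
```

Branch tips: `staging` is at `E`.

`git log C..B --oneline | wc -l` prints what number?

2

Reachable from B: {B, F, G, I}.
Reachable from C: {C, F, G, H}.
In B's history but not C's: {B, I} — 2 commits.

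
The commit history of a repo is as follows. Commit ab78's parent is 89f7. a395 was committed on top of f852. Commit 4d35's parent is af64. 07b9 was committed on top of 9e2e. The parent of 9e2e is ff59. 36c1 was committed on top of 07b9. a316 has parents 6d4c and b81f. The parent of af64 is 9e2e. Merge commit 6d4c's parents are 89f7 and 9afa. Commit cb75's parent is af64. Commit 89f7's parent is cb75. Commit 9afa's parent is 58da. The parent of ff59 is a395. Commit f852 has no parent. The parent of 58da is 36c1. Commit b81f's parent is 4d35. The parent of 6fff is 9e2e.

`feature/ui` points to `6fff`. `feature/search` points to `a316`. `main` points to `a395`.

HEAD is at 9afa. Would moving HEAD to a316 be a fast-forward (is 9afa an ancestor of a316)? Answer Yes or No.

A fast-forward from 9afa to a316 is possible iff 9afa is an ancestor of a316.
Ancestors of a316: {07b9, 36c1, 4d35, 58da, 6d4c, 89f7, 9afa, 9e2e, a316, a395, af64, b81f, cb75, f852, ff59}.
9afa is among them, so fast-forward is possible.

Yes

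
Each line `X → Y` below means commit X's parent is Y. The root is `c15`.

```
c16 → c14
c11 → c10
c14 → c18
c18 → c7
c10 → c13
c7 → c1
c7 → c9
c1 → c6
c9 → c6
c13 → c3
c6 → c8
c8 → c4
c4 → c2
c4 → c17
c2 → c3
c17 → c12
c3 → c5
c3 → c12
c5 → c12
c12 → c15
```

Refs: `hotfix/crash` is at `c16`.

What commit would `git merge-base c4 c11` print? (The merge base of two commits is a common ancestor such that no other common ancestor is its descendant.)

Ancestors of c4: {c12, c15, c17, c2, c3, c4, c5}.
Ancestors of c11: {c10, c11, c12, c13, c15, c3, c5}.
Common ancestors: {c12, c15, c3, c5}.
Among these, c3 is not an ancestor of any other common ancestor — it is the merge base.

c3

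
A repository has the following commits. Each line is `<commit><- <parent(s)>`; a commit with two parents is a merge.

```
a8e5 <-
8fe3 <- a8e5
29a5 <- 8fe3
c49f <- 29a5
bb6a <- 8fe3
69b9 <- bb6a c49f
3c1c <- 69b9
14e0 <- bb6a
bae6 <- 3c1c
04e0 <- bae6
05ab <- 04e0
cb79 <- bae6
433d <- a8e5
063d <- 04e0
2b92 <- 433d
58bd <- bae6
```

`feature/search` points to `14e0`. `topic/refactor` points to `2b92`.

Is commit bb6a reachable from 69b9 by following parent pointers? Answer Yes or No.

Yes

Ancestors of 69b9 (commits reachable by following parents): {29a5, 69b9, 8fe3, a8e5, bb6a, c49f}.
bb6a is in that set, so it is an ancestor of 69b9.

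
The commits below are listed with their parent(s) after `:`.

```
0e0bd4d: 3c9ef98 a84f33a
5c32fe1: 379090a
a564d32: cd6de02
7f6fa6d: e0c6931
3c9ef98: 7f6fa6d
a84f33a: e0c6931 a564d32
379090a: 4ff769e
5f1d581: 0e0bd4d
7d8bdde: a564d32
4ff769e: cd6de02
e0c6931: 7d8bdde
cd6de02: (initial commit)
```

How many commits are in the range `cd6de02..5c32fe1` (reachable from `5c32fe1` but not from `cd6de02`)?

Reachable from 5c32fe1: {379090a, 4ff769e, 5c32fe1, cd6de02}.
Reachable from cd6de02: {cd6de02}.
In 5c32fe1's history but not cd6de02's: {379090a, 4ff769e, 5c32fe1} — 3 commits.

3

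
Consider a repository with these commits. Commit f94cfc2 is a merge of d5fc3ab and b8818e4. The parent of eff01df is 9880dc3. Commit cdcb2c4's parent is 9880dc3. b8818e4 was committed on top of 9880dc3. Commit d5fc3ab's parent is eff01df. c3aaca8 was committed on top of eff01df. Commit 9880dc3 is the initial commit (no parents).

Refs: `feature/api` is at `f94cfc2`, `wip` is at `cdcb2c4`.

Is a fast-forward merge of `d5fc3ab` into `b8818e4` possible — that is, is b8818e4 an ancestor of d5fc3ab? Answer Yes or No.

A fast-forward from b8818e4 to d5fc3ab is possible iff b8818e4 is an ancestor of d5fc3ab.
Ancestors of d5fc3ab: {9880dc3, d5fc3ab, eff01df}.
b8818e4 is not among them, so fast-forward is not possible.

No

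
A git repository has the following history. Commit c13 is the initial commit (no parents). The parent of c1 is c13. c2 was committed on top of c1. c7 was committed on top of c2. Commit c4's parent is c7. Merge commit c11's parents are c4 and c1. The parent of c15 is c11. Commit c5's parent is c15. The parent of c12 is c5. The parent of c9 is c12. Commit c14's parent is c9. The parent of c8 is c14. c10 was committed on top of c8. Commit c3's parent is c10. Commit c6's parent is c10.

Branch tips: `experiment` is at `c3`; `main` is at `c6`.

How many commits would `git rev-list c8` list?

12

Walking parent pointers from c8: reachable set = {c1, c11, c12, c13, c14, c15, c2, c4, c5, c7, c8, c9}.
That is 12 commits.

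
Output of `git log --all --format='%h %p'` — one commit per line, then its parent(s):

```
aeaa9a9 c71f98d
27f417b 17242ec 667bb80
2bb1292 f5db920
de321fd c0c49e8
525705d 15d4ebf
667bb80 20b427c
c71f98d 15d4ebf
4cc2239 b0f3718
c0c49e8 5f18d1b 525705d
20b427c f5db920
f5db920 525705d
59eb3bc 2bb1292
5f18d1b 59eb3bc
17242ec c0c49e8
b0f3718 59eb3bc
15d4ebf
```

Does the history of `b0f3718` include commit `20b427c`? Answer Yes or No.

Ancestors of b0f3718: {15d4ebf, 2bb1292, 525705d, 59eb3bc, b0f3718, f5db920}.
20b427c is not in that set, so it is not an ancestor of b0f3718.

No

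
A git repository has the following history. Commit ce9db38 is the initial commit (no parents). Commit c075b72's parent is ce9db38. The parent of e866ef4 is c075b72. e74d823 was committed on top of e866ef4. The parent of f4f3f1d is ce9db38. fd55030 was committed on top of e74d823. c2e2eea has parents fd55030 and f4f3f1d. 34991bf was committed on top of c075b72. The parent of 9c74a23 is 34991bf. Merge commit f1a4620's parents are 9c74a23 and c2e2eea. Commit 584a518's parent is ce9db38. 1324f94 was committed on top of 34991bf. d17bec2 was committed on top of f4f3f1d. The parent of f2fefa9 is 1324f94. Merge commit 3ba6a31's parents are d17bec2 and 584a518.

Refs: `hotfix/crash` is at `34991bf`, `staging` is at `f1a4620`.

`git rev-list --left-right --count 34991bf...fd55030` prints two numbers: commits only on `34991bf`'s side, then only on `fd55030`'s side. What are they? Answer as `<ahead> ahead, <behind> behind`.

1 ahead, 3 behind

Reachable from 34991bf: {34991bf, c075b72, ce9db38}.
Reachable from fd55030: {c075b72, ce9db38, e74d823, e866ef4, fd55030}.
Only in 34991bf's history (ahead): {34991bf} — 1.
Only in fd55030's history (behind): {e74d823, e866ef4, fd55030} — 3.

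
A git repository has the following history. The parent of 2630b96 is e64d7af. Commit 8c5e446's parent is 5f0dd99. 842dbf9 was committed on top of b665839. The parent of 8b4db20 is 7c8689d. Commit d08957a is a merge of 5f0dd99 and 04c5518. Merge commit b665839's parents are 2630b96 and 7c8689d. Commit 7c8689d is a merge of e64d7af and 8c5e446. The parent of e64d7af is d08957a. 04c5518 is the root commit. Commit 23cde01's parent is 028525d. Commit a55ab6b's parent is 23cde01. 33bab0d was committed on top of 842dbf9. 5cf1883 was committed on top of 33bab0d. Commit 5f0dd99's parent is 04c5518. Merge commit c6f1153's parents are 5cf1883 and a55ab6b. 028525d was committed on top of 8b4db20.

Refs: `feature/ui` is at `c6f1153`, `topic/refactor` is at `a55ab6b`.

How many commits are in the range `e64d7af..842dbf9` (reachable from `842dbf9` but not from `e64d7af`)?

Reachable from 842dbf9: {04c5518, 2630b96, 5f0dd99, 7c8689d, 842dbf9, 8c5e446, b665839, d08957a, e64d7af}.
Reachable from e64d7af: {04c5518, 5f0dd99, d08957a, e64d7af}.
In 842dbf9's history but not e64d7af's: {2630b96, 7c8689d, 842dbf9, 8c5e446, b665839} — 5 commits.

5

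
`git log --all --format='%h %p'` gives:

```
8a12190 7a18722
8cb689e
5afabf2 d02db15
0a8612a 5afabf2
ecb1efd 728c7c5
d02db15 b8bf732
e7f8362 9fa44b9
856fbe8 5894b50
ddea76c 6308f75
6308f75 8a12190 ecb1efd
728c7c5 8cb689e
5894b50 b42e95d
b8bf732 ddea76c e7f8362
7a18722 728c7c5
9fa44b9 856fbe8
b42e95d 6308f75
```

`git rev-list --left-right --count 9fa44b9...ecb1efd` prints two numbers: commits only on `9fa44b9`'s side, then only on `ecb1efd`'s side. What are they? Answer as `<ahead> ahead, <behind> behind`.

Reachable from 9fa44b9: {5894b50, 6308f75, 728c7c5, 7a18722, 856fbe8, 8a12190, 8cb689e, 9fa44b9, b42e95d, ecb1efd}.
Reachable from ecb1efd: {728c7c5, 8cb689e, ecb1efd}.
Only in 9fa44b9's history (ahead): {5894b50, 6308f75, 7a18722, 856fbe8, 8a12190, 9fa44b9, b42e95d} — 7.
Only in ecb1efd's history (behind): {} — 0.

7 ahead, 0 behind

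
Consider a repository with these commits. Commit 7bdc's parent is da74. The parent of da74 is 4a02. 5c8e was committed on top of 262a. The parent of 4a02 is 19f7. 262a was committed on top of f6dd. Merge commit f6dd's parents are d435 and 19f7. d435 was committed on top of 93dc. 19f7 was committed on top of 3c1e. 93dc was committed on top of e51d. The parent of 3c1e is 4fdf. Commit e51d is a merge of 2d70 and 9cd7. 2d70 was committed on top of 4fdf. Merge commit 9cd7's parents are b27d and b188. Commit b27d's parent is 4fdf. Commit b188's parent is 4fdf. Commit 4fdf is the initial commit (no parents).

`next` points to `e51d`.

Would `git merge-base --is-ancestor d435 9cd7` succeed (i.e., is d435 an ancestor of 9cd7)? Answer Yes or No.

No

Ancestors of 9cd7: {4fdf, 9cd7, b188, b27d}.
d435 is not in that set, so it is not an ancestor of 9cd7.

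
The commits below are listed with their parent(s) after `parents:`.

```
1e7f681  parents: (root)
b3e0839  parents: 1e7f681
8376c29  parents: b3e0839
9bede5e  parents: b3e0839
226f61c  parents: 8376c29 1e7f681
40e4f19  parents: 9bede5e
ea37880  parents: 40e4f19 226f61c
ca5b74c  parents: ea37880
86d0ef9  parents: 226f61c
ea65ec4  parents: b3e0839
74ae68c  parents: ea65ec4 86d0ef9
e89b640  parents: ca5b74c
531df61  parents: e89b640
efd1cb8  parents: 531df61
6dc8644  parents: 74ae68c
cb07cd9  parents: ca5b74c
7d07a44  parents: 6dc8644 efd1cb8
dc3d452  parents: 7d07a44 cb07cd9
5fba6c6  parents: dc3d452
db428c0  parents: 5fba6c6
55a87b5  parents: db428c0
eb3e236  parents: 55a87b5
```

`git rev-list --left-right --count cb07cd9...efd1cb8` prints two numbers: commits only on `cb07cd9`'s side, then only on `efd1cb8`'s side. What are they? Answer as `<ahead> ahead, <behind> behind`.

Reachable from cb07cd9: {1e7f681, 226f61c, 40e4f19, 8376c29, 9bede5e, b3e0839, ca5b74c, cb07cd9, ea37880}.
Reachable from efd1cb8: {1e7f681, 226f61c, 40e4f19, 531df61, 8376c29, 9bede5e, b3e0839, ca5b74c, e89b640, ea37880, efd1cb8}.
Only in cb07cd9's history (ahead): {cb07cd9} — 1.
Only in efd1cb8's history (behind): {531df61, e89b640, efd1cb8} — 3.

1 ahead, 3 behind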